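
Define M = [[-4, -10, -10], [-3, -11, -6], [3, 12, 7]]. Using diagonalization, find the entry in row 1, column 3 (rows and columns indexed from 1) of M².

Characteristic polynomial: λ^3 + 8λ^2 + 11λ - 20 = (λ - 1)(λ + 4)(λ + 5), so the eigenvalues are -5, -4, 1.
λ=-4: eigenvector (1, -3, 3).
λ=-5: eigenvector (0, 1, -1).
λ=1: eigenvector (-2, 0, 1).
P = [[1, 0, -2], [-3, 1, 0], [3, -1, 1]], D = diag(-4, -5, 1), P⁻¹ = [[1, 2, 2], [3, 7, 6], [0, 1, 1]].
M² = P·diag(16, 25, 1)·P⁻¹ = [[16, 30, 30], [27, 79, 54], [-27, -78, -53]].
The requested entry is 30.

30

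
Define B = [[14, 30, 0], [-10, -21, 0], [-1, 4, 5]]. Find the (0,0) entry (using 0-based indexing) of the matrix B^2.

-104

Characteristic polynomial: μ^3 + 2μ^2 - 29μ - 30 = (μ - 5)(μ + 1)(μ + 6), so the eigenvalues are -6, -1, 5.
μ=-6: eigenvector (-3, 2, -1).
μ=-1: eigenvector (-2, 1, -1).
μ=5: eigenvector (0, 0, 1).
P = [[-3, -2, 0], [2, 1, 0], [-1, -1, 1]], D = diag(-6, -1, 5), P⁻¹ = [[1, 2, 0], [-2, -3, 0], [-1, -1, 1]].
B² = P·diag(36, 1, 25)·P⁻¹ = [[-104, -210, 0], [70, 141, 0], [-59, -94, 25]].
The requested entry is -104.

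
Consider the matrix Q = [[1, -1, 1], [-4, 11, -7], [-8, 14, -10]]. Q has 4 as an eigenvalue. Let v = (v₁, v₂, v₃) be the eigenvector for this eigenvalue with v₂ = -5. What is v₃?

Q − 4I = [[-3, -1, 1], [-4, 7, -7], [-8, 14, -14]].
Solving (Q − 4I)v = 0 gives the eigenspace spanned by (0, -5, -5).
With v₂ = -5, v = (0, -5, -5), so v₃ = -5.

-5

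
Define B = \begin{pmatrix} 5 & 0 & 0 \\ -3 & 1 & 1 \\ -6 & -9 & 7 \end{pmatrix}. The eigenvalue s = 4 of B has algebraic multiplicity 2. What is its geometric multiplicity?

B − 4I = [[1, 0, 0], [-3, -3, 1], [-6, -9, 3]].
This matrix has rank 2, so its null space has dimension 3 − 2 = 1.

1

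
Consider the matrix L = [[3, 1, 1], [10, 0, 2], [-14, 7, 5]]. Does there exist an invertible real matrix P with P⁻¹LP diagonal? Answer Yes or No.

Characteristic polynomial: p(λ) = λ^3 - 8λ^2 + 5λ + 50 = (λ - 5)^2(λ + 2).
λ = 5 has algebraic multiplicity 2; rank(L − 5I) = 2, so geometric multiplicity = 1.
Geometric multiplicity < algebraic multiplicity, so L is not diagonalizable.

No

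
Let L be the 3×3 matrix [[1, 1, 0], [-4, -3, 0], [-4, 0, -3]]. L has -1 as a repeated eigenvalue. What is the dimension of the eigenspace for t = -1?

L + 1I = [[2, 1, 0], [-4, -2, 0], [-4, 0, -2]].
This matrix has rank 2, so its null space has dimension 3 − 2 = 1.

1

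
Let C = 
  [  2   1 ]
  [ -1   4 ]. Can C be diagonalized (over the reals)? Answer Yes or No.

Characteristic polynomial: p(t) = t^2 - 6t + 9 = (t - 3)^2.
t = 3 has algebraic multiplicity 2; rank(C − 3I) = 1, so geometric multiplicity = 1.
Geometric multiplicity < algebraic multiplicity, so C is not diagonalizable.

No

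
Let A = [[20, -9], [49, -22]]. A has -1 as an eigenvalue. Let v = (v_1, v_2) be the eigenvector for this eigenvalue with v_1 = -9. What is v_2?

-21

A + 1I = [[21, -9], [49, -21]].
Solving (A + 1I)v = 0 gives the eigenspace spanned by (-9, -21).
With v_1 = -9, v = (-9, -21), so v_2 = -21.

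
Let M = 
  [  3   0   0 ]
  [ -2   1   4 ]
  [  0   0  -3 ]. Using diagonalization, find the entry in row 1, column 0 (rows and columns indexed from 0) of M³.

Characteristic polynomial: μ^3 - μ^2 - 9μ + 9 = (μ - 3)(μ - 1)(μ + 3), so the eigenvalues are -3, 1, 3.
μ=1: eigenvector (0, 1, 0).
μ=3: eigenvector (1, -1, 0).
μ=-3: eigenvector (0, -1, 1).
P = [[0, 1, 0], [1, -1, -1], [0, 0, 1]], D = diag(1, 3, -3), P⁻¹ = [[1, 1, 1], [1, 0, 0], [0, 0, 1]].
M³ = P·diag(1, 27, -27)·P⁻¹ = [[27, 0, 0], [-26, 1, 28], [0, 0, -27]].
The requested entry is -26.

-26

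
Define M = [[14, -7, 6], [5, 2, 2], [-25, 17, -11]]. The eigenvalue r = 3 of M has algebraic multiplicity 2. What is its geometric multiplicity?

M − 3I = [[11, -7, 6], [5, -1, 2], [-25, 17, -14]].
This matrix has rank 2, so its null space has dimension 3 − 2 = 1.

1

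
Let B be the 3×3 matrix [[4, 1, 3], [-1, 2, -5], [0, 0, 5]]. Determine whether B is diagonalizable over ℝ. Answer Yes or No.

Characteristic polynomial: p(λ) = λ^3 - 11λ^2 + 39λ - 45 = (λ - 5)(λ - 3)^2.
λ = 3 has algebraic multiplicity 2; rank(B − 3I) = 2, so geometric multiplicity = 1.
Geometric multiplicity < algebraic multiplicity, so B is not diagonalizable.

No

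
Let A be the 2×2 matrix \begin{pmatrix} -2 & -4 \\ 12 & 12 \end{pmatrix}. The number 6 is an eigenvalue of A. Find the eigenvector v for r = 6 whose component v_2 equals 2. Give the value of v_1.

-1

A − 6I = [[-8, -4], [12, 6]].
Solving (A − 6I)v = 0 gives the eigenspace spanned by (-1, 2).
With v_2 = 2, v = (-1, 2), so v_1 = -1.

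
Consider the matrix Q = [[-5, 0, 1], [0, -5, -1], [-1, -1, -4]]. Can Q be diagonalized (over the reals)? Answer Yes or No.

No

Characteristic polynomial: p(r) = r^3 + 14r^2 + 65r + 100 = (r + 4)(r + 5)^2.
r = -5 has algebraic multiplicity 2; rank(Q + 5I) = 2, so geometric multiplicity = 1.
Geometric multiplicity < algebraic multiplicity, so Q is not diagonalizable.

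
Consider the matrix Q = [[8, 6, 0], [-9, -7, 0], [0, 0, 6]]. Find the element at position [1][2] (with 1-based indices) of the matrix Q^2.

6

Characteristic polynomial: λ^3 - 7λ^2 + 4λ + 12 = (λ - 6)(λ - 2)(λ + 1), so the eigenvalues are -1, 2, 6.
λ=2: eigenvector (1, -1, 0).
λ=-1: eigenvector (-2, 3, 0).
λ=6: eigenvector (0, 0, 1).
P = [[1, -2, 0], [-1, 3, 0], [0, 0, 1]], D = diag(2, -1, 6), P⁻¹ = [[3, 2, 0], [1, 1, 0], [0, 0, 1]].
Q² = P·diag(4, 1, 36)·P⁻¹ = [[10, 6, 0], [-9, -5, 0], [0, 0, 36]].
The requested entry is 6.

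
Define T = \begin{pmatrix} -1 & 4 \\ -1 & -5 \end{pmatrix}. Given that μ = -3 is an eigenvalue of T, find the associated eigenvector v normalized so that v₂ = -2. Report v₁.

T + 3I = [[2, 4], [-1, -2]].
Solving (T + 3I)v = 0 gives the eigenspace spanned by (4, -2).
With v₂ = -2, v = (4, -2), so v₁ = 4.

4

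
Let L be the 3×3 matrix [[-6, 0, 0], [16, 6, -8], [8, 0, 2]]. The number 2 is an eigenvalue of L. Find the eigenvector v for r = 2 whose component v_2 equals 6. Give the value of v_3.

3

L − 2I = [[-8, 0, 0], [16, 4, -8], [8, 0, 0]].
Solving (L − 2I)v = 0 gives the eigenspace spanned by (0, 6, 3).
With v_2 = 6, v = (0, 6, 3), so v_3 = 3.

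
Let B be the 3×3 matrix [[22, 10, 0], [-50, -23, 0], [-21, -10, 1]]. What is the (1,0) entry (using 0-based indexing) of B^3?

Characteristic polynomial: r^3 - 7r + 6 = (r - 2)(r - 1)(r + 3), so the eigenvalues are -3, 1, 2.
r=2: eigenvector (1, -2, -1).
r=1: eigenvector (0, 0, 1).
r=-3: eigenvector (-2, 5, 2).
P = [[1, 0, -2], [-2, 0, 5], [-1, 1, 2]], D = diag(2, 1, -3), P⁻¹ = [[5, 2, 0], [1, 0, 1], [2, 1, 0]].
B³ = P·diag(8, 1, -27)·P⁻¹ = [[148, 70, 0], [-350, -167, 0], [-147, -70, 1]].
The requested entry is -350.

-350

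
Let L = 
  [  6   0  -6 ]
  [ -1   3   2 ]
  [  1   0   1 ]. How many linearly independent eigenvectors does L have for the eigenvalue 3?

2

L − 3I = [[3, 0, -6], [-1, 0, 2], [1, 0, -2]].
This matrix has rank 1, so its null space has dimension 3 − 1 = 2.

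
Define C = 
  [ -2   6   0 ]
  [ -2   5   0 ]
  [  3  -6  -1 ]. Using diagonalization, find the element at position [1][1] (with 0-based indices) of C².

Characteristic polynomial: r^3 - 2r^2 - r + 2 = (r - 2)(r - 1)(r + 1), so the eigenvalues are -1, 1, 2.
r=2: eigenvector (-3, -2, 1).
r=1: eigenvector (2, 1, 0).
r=-1: eigenvector (0, 0, 1).
P = [[-3, 2, 0], [-2, 1, 0], [1, 0, 1]], D = diag(2, 1, -1), P⁻¹ = [[1, -2, 0], [2, -3, 0], [-1, 2, 1]].
C² = P·diag(4, 1, 1)·P⁻¹ = [[-8, 18, 0], [-6, 13, 0], [3, -6, 1]].
The requested entry is 13.

13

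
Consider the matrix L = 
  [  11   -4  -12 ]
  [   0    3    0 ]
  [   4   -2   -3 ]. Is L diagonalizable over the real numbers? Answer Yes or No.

Characteristic polynomial: p(t) = t^3 - 11t^2 + 39t - 45 = (t - 5)(t - 3)^2.
t = 3 has algebraic multiplicity 2; rank(L − 3I) = 1, so geometric multiplicity = 2.
Every eigenvalue has geometric = algebraic multiplicity, so L is diagonalizable.

Yes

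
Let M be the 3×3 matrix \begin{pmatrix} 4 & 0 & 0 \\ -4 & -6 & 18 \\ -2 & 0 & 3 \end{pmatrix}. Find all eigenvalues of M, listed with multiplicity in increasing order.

-6, 3, 4

Characteristic polynomial: p(s) = s^3 - s^2 - 30s + 72 = (s - 4)(s - 3)(s + 6).
Roots (with multiplicity): -6, 3, 4.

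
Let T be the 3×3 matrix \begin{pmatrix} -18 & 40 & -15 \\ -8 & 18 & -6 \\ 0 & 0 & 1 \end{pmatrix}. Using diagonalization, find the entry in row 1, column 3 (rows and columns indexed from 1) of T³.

Characteristic polynomial: r^3 - r^2 - 4r + 4 = (r - 2)(r - 1)(r + 2), so the eigenvalues are -2, 1, 2.
r=1: eigenvector (5, 2, -1).
r=2: eigenvector (2, 1, 0).
r=-2: eigenvector (5, 2, 0).
P = [[5, 2, 5], [2, 1, 2], [-1, 0, 0]], D = diag(1, 2, -2), P⁻¹ = [[0, 0, -1], [-2, 5, 0], [1, -2, 1]].
T³ = P·diag(1, 8, -8)·P⁻¹ = [[-72, 160, -45], [-32, 72, -18], [0, 0, 1]].
The requested entry is -45.

-45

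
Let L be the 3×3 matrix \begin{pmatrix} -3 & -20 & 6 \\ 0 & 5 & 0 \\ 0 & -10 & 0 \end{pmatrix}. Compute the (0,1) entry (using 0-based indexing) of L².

-100

Characteristic polynomial: μ^3 - 2μ^2 - 15μ = μ(μ - 5)(μ + 3), so the eigenvalues are -3, 0, 5.
μ=-3: eigenvector (1, 0, 0).
μ=0: eigenvector (2, 0, 1).
μ=5: eigenvector (-4, 1, -2).
P = [[1, 2, -4], [0, 0, 1], [0, 1, -2]], D = diag(-3, 0, 5), P⁻¹ = [[1, 0, -2], [0, 2, 1], [0, 1, 0]].
L² = P·diag(9, 0, 25)·P⁻¹ = [[9, -100, -18], [0, 25, 0], [0, -50, 0]].
The requested entry is -100.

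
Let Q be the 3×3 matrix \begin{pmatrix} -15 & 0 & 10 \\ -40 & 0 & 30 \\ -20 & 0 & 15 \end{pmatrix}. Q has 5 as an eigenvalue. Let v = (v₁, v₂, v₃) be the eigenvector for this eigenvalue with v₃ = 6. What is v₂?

12

Q − 5I = [[-20, 0, 10], [-40, -5, 30], [-20, 0, 10]].
Solving (Q − 5I)v = 0 gives the eigenspace spanned by (3, 12, 6).
With v₃ = 6, v = (3, 12, 6), so v₂ = 12.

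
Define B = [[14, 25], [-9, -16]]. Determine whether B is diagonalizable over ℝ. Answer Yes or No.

No

Characteristic polynomial: p(μ) = μ^2 + 2μ + 1 = (μ + 1)^2.
μ = -1 has algebraic multiplicity 2; rank(B + 1I) = 1, so geometric multiplicity = 1.
Geometric multiplicity < algebraic multiplicity, so B is not diagonalizable.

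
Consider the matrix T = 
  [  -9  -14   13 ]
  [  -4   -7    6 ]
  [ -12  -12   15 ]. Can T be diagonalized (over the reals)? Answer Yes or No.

No

Characteristic polynomial: p(r) = r^3 + r^2 - 5r + 3 = (r - 1)^2(r + 3).
r = 1 has algebraic multiplicity 2; rank(T − 1I) = 2, so geometric multiplicity = 1.
Geometric multiplicity < algebraic multiplicity, so T is not diagonalizable.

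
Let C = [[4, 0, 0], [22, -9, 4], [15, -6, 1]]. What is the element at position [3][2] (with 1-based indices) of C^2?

48

Characteristic polynomial: t^3 + 4t^2 - 17t - 60 = (t - 4)(t + 3)(t + 5), so the eigenvalues are -5, -3, 4.
t=4: eigenvector (1, 2, 1).
t=-5: eigenvector (0, 1, 1).
t=-3: eigenvector (0, 2, 3).
P = [[1, 0, 0], [2, 1, 2], [1, 1, 3]], D = diag(4, -5, -3), P⁻¹ = [[1, 0, 0], [-4, 3, -2], [1, -1, 1]].
C² = P·diag(16, 25, 9)·P⁻¹ = [[16, 0, 0], [-50, 57, -32], [-57, 48, -23]].
The requested entry is 48.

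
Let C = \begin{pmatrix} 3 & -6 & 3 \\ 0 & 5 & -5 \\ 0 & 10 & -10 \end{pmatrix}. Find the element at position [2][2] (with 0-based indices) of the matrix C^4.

Characteristic polynomial: r^3 + 2r^2 - 15r = r(r - 3)(r + 5), so the eigenvalues are -5, 0, 3.
r=-5: eigenvector (0, 1, 2).
r=0: eigenvector (1, 1, 1).
r=3: eigenvector (1, 0, 0).
P = [[0, 1, 1], [1, 1, 0], [2, 1, 0]], D = diag(-5, 0, 3), P⁻¹ = [[0, -1, 1], [0, 2, -1], [1, -2, 1]].
C⁴ = P·diag(625, 0, 81)·P⁻¹ = [[81, -162, 81], [0, -625, 625], [0, -1250, 1250]].
The requested entry is 1250.

1250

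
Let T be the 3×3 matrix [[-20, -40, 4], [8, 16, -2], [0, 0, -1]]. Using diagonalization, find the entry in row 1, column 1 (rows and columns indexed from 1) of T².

80

Characteristic polynomial: s^3 + 5s^2 + 4s = s(s + 1)(s + 4), so the eigenvalues are -4, -1, 0.
s=-4: eigenvector (5, -2, 0).
s=0: eigenvector (-2, 1, 0).
s=-1: eigenvector (-4, 2, 1).
P = [[5, -2, -4], [-2, 1, 2], [0, 0, 1]], D = diag(-4, 0, -1), P⁻¹ = [[1, 2, 0], [2, 5, -2], [0, 0, 1]].
T² = P·diag(16, 0, 1)·P⁻¹ = [[80, 160, -4], [-32, -64, 2], [0, 0, 1]].
The requested entry is 80.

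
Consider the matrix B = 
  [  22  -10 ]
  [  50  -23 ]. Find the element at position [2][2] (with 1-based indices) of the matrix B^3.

Characteristic polynomial: r^2 + r - 6 = (r - 2)(r + 3), so the eigenvalues are -3, 2.
r=-3: eigenvector (2, 5).
r=2: eigenvector (1, 2).
P = [[2, 1], [5, 2]], D = diag(-3, 2), P⁻¹ = [[-2, 1], [5, -2]].
B³ = P·diag(-27, 8)·P⁻¹ = [[148, -70], [350, -167]].
The requested entry is -167.

-167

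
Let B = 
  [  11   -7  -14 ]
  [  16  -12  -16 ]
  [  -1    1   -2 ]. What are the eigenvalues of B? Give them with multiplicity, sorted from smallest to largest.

-4, -3, 4

Characteristic polynomial: p(s) = s^3 + 3s^2 - 16s - 48 = (s - 4)(s + 3)(s + 4).
Roots (with multiplicity): -4, -3, 4.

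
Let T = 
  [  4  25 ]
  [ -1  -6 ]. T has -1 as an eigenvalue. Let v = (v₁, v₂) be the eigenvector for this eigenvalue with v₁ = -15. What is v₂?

T + 1I = [[5, 25], [-1, -5]].
Solving (T + 1I)v = 0 gives the eigenspace spanned by (-15, 3).
With v₁ = -15, v = (-15, 3), so v₂ = 3.

3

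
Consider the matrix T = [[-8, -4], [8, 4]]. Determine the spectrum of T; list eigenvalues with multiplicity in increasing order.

-4, 0

Characteristic polynomial: p(r) = r^2 + 4r = r(r + 4).
Roots (with multiplicity): -4, 0.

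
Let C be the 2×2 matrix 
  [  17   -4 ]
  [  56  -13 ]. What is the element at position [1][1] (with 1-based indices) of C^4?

641

Characteristic polynomial: μ^2 - 4μ + 3 = (μ - 3)(μ - 1), so the eigenvalues are 1, 3.
μ=3: eigenvector (2, 7).
μ=1: eigenvector (-1, -4).
P = [[2, -1], [7, -4]], D = diag(3, 1), P⁻¹ = [[4, -1], [7, -2]].
C⁴ = P·diag(81, 1)·P⁻¹ = [[641, -160], [2240, -559]].
The requested entry is 641.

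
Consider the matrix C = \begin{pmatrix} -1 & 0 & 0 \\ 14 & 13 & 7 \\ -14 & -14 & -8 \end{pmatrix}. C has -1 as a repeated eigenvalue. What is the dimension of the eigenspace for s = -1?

2

C + 1I = [[0, 0, 0], [14, 14, 7], [-14, -14, -7]].
This matrix has rank 1, so its null space has dimension 3 − 1 = 2.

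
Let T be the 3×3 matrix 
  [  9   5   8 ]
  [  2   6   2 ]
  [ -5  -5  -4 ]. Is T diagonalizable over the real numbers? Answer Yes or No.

Characteristic polynomial: p(λ) = λ^3 - 11λ^2 + 34λ - 24 = (λ - 6)(λ - 4)(λ - 1).
All 3 eigenvalues are distinct, so T is diagonalizable.

Yes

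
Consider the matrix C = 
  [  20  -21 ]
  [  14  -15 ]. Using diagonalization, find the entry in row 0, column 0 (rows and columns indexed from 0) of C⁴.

Characteristic polynomial: s^2 - 5s - 6 = (s - 6)(s + 1), so the eigenvalues are -1, 6.
s=6: eigenvector (3, 2).
s=-1: eigenvector (1, 1).
P = [[3, 1], [2, 1]], D = diag(6, -1), P⁻¹ = [[1, -1], [-2, 3]].
C⁴ = P·diag(1296, 1)·P⁻¹ = [[3886, -3885], [2590, -2589]].
The requested entry is 3886.

3886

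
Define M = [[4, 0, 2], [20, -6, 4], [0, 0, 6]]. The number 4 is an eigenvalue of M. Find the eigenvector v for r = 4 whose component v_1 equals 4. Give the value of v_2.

M − 4I = [[0, 0, 2], [20, -10, 4], [0, 0, 2]].
Solving (M − 4I)v = 0 gives the eigenspace spanned by (4, 8, 0).
With v_1 = 4, v = (4, 8, 0), so v_2 = 8.

8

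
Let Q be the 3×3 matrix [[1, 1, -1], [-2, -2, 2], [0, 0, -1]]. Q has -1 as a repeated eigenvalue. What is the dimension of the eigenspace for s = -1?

1

Q + 1I = [[2, 1, -1], [-2, -1, 2], [0, 0, 0]].
This matrix has rank 2, so its null space has dimension 3 − 2 = 1.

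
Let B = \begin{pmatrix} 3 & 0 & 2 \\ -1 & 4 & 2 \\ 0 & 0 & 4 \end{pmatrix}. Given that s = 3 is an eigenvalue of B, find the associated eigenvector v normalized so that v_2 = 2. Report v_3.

0

B − 3I = [[0, 0, 2], [-1, 1, 2], [0, 0, 1]].
Solving (B − 3I)v = 0 gives the eigenspace spanned by (2, 2, 0).
With v_2 = 2, v = (2, 2, 0), so v_3 = 0.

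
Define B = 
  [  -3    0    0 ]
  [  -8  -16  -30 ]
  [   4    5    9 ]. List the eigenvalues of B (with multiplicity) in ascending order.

Characteristic polynomial: p(λ) = λ^3 + 10λ^2 + 27λ + 18 = (λ + 1)(λ + 3)(λ + 6).
Roots (with multiplicity): -6, -3, -1.

-6, -3, -1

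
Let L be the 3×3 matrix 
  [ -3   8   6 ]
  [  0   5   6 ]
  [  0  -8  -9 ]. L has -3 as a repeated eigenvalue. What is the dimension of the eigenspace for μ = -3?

L + 3I = [[0, 8, 6], [0, 8, 6], [0, -8, -6]].
This matrix has rank 1, so its null space has dimension 3 − 1 = 2.

2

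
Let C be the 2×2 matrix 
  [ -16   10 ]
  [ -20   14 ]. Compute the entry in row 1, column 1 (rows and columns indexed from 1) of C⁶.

Characteristic polynomial: λ^2 + 2λ - 24 = (λ - 4)(λ + 6), so the eigenvalues are -6, 4.
λ=-6: eigenvector (1, 1).
λ=4: eigenvector (-1, -2).
P = [[1, -1], [1, -2]], D = diag(-6, 4), P⁻¹ = [[2, -1], [1, -1]].
C⁶ = P·diag(46656, 4096)·P⁻¹ = [[89216, -42560], [85120, -38464]].
The requested entry is 89216.

89216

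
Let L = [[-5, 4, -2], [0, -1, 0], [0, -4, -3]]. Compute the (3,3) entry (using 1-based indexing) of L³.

Characteristic polynomial: μ^3 + 9μ^2 + 23μ + 15 = (μ + 1)(μ + 3)(μ + 5), so the eigenvalues are -5, -3, -1.
μ=-5: eigenvector (1, 0, 0).
μ=-1: eigenvector (2, 1, -2).
μ=-3: eigenvector (-1, 0, 1).
P = [[1, 2, -1], [0, 1, 0], [0, -2, 1]], D = diag(-5, -1, -3), P⁻¹ = [[1, 0, 1], [0, 1, 0], [0, 2, 1]].
L³ = P·diag(-125, -1, -27)·P⁻¹ = [[-125, 52, -98], [0, -1, 0], [0, -52, -27]].
The requested entry is -27.

-27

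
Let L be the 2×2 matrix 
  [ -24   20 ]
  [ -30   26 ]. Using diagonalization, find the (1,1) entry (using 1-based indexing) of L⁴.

-1824

Characteristic polynomial: μ^2 - 2μ - 24 = (μ - 6)(μ + 4), so the eigenvalues are -4, 6.
μ=-4: eigenvector (1, 1).
μ=6: eigenvector (-2, -3).
P = [[1, -2], [1, -3]], D = diag(-4, 6), P⁻¹ = [[3, -2], [1, -1]].
L⁴ = P·diag(256, 1296)·P⁻¹ = [[-1824, 2080], [-3120, 3376]].
The requested entry is -1824.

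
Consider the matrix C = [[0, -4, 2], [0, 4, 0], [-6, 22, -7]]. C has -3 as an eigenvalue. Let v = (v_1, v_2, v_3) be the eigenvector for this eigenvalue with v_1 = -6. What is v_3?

C + 3I = [[3, -4, 2], [0, 7, 0], [-6, 22, -4]].
Solving (C + 3I)v = 0 gives the eigenspace spanned by (-6, 0, 9).
With v_1 = -6, v = (-6, 0, 9), so v_3 = 9.

9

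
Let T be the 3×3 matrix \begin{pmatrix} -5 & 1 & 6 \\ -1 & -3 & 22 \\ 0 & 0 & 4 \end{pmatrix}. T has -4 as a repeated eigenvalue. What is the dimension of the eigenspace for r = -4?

T + 4I = [[-1, 1, 6], [-1, 1, 22], [0, 0, 8]].
This matrix has rank 2, so its null space has dimension 3 − 2 = 1.

1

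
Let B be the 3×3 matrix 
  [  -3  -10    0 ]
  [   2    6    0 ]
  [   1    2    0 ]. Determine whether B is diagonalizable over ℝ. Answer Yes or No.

Characteristic polynomial: p(μ) = μ^3 - 3μ^2 + 2μ = μ(μ - 2)(μ - 1).
All 3 eigenvalues are distinct, so B is diagonalizable.

Yes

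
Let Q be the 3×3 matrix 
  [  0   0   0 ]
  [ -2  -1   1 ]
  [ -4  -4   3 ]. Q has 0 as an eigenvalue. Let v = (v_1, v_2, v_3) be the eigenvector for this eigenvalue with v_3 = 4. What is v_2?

2

Q = [[0, 0, 0], [-2, -1, 1], [-4, -4, 3]].
Solving (Q)v = 0 gives the eigenspace spanned by (1, 2, 4).
With v_3 = 4, v = (1, 2, 4), so v_2 = 2.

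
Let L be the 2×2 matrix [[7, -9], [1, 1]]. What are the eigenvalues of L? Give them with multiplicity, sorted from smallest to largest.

4, 4

Characteristic polynomial: p(s) = s^2 - 8s + 16 = (s - 4)^2.
Roots (with multiplicity): 4, 4.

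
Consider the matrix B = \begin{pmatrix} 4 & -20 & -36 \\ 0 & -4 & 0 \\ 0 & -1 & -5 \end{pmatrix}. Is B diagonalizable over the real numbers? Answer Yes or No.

Characteristic polynomial: p(r) = r^3 + 5r^2 - 16r - 80 = (r - 4)(r + 4)(r + 5).
All 3 eigenvalues are distinct, so B is diagonalizable.

Yes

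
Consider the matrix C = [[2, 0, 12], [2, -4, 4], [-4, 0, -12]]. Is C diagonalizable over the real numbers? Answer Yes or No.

Characteristic polynomial: p(μ) = μ^3 + 14μ^2 + 64μ + 96 = (μ + 4)^2(μ + 6).
μ = -4 has algebraic multiplicity 2; rank(C + 4I) = 1, so geometric multiplicity = 2.
Every eigenvalue has geometric = algebraic multiplicity, so C is diagonalizable.

Yes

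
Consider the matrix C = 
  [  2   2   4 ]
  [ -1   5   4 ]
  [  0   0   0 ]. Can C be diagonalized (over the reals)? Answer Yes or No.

Yes

Characteristic polynomial: p(t) = t^3 - 7t^2 + 12t = t(t - 4)(t - 3).
All 3 eigenvalues are distinct, so C is diagonalizable.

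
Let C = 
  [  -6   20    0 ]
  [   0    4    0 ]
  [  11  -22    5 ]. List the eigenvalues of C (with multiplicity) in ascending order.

Characteristic polynomial: p(t) = t^3 - 3t^2 - 34t + 120 = (t - 5)(t - 4)(t + 6).
Roots (with multiplicity): -6, 4, 5.

-6, 4, 5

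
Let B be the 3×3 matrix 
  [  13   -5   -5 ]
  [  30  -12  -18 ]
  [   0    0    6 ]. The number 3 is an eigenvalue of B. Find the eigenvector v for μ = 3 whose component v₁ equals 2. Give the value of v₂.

B − 3I = [[10, -5, -5], [30, -15, -18], [0, 0, 3]].
Solving (B − 3I)v = 0 gives the eigenspace spanned by (2, 4, 0).
With v₁ = 2, v = (2, 4, 0), so v₂ = 4.

4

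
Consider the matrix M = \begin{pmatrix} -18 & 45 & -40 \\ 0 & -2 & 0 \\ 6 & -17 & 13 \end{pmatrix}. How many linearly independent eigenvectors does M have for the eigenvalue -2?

1

M + 2I = [[-16, 45, -40], [0, 0, 0], [6, -17, 15]].
This matrix has rank 2, so its null space has dimension 3 − 2 = 1.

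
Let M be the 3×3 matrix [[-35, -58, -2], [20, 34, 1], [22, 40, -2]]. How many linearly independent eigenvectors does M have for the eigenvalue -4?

1

M + 4I = [[-31, -58, -2], [20, 38, 1], [22, 40, 2]].
This matrix has rank 2, so its null space has dimension 3 − 2 = 1.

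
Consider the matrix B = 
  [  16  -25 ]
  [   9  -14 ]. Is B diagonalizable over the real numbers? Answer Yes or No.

Characteristic polynomial: p(r) = r^2 - 2r + 1 = (r - 1)^2.
r = 1 has algebraic multiplicity 2; rank(B − 1I) = 1, so geometric multiplicity = 1.
Geometric multiplicity < algebraic multiplicity, so B is not diagonalizable.

No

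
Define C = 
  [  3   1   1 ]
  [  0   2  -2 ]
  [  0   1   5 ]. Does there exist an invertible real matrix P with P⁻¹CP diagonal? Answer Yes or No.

No

Characteristic polynomial: p(r) = r^3 - 10r^2 + 33r - 36 = (r - 4)(r - 3)^2.
r = 3 has algebraic multiplicity 2; rank(C − 3I) = 2, so geometric multiplicity = 1.
Geometric multiplicity < algebraic multiplicity, so C is not diagonalizable.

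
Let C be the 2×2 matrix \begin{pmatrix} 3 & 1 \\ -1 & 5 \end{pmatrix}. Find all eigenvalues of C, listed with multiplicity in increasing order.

Characteristic polynomial: p(t) = t^2 - 8t + 16 = (t - 4)^2.
Roots (with multiplicity): 4, 4.

4, 4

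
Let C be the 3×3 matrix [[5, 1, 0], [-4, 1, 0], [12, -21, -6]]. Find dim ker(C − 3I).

1

C − 3I = [[2, 1, 0], [-4, -2, 0], [12, -21, -9]].
This matrix has rank 2, so its null space has dimension 3 − 2 = 1.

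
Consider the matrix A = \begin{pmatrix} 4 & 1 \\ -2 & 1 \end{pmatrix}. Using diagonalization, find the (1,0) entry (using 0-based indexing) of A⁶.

Characteristic polynomial: μ^2 - 5μ + 6 = (μ - 3)(μ - 2), so the eigenvalues are 2, 3.
μ=2: eigenvector (1, -2).
μ=3: eigenvector (1, -1).
P = [[1, 1], [-2, -1]], D = diag(2, 3), P⁻¹ = [[-1, -1], [2, 1]].
A⁶ = P·diag(64, 729)·P⁻¹ = [[1394, 665], [-1330, -601]].
The requested entry is -1330.

-1330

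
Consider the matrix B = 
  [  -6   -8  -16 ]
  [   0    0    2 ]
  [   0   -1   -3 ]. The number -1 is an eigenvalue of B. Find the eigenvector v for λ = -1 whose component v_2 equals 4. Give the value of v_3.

B + 1I = [[-5, -8, -16], [0, 1, 2], [0, -1, -2]].
Solving (B + 1I)v = 0 gives the eigenspace spanned by (0, 4, -2).
With v_2 = 4, v = (0, 4, -2), so v_3 = -2.

-2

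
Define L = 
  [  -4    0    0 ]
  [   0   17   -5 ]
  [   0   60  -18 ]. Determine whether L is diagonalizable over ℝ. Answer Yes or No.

Yes

Characteristic polynomial: p(t) = t^3 + 5t^2 - 2t - 24 = (t - 2)(t + 3)(t + 4).
All 3 eigenvalues are distinct, so L is diagonalizable.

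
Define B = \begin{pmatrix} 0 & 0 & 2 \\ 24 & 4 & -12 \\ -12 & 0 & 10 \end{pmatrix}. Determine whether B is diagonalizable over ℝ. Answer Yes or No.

Yes

Characteristic polynomial: p(s) = s^3 - 14s^2 + 64s - 96 = (s - 6)(s - 4)^2.
s = 4 has algebraic multiplicity 2; rank(B − 4I) = 1, so geometric multiplicity = 2.
Every eigenvalue has geometric = algebraic multiplicity, so B is diagonalizable.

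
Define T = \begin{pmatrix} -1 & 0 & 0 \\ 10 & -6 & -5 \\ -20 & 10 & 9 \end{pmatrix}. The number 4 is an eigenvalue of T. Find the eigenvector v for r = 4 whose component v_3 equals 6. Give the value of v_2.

-3

T − 4I = [[-5, 0, 0], [10, -10, -5], [-20, 10, 5]].
Solving (T − 4I)v = 0 gives the eigenspace spanned by (0, -3, 6).
With v_3 = 6, v = (0, -3, 6), so v_2 = -3.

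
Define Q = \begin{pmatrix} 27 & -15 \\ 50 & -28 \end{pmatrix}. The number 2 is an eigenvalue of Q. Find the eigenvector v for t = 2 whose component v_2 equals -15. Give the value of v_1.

-9

Q − 2I = [[25, -15], [50, -30]].
Solving (Q − 2I)v = 0 gives the eigenspace spanned by (-9, -15).
With v_2 = -15, v = (-9, -15), so v_1 = -9.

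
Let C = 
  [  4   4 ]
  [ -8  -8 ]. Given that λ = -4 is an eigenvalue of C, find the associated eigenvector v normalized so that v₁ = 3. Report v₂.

C + 4I = [[8, 4], [-8, -4]].
Solving (C + 4I)v = 0 gives the eigenspace spanned by (3, -6).
With v₁ = 3, v = (3, -6), so v₂ = -6.

-6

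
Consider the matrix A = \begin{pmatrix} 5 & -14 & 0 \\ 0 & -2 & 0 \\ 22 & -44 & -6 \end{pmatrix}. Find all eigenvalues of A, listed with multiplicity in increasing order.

Characteristic polynomial: p(μ) = μ^3 + 3μ^2 - 28μ - 60 = (μ - 5)(μ + 2)(μ + 6).
Roots (with multiplicity): -6, -2, 5.

-6, -2, 5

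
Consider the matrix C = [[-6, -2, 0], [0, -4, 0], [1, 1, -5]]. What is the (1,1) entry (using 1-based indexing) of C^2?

Characteristic polynomial: μ^3 + 15μ^2 + 74μ + 120 = (μ + 4)(μ + 5)(μ + 6), so the eigenvalues are -6, -5, -4.
μ=-6: eigenvector (1, 0, -1).
μ=-4: eigenvector (-1, 1, 0).
μ=-5: eigenvector (0, 0, 1).
P = [[1, -1, 0], [0, 1, 0], [-1, 0, 1]], D = diag(-6, -4, -5), P⁻¹ = [[1, 1, 0], [0, 1, 0], [1, 1, 1]].
C² = P·diag(36, 16, 25)·P⁻¹ = [[36, 20, 0], [0, 16, 0], [-11, -11, 25]].
The requested entry is 36.

36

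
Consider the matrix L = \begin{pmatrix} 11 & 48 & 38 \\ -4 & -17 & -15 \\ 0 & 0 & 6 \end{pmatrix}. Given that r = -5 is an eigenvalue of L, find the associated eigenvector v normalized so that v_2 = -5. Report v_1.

15

L + 5I = [[16, 48, 38], [-4, -12, -15], [0, 0, 11]].
Solving (L + 5I)v = 0 gives the eigenspace spanned by (15, -5, 0).
With v_2 = -5, v = (15, -5, 0), so v_1 = 15.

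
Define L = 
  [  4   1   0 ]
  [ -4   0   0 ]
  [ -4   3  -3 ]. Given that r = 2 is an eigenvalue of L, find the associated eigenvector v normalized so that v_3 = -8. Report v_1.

4

L − 2I = [[2, 1, 0], [-4, -2, 0], [-4, 3, -5]].
Solving (L − 2I)v = 0 gives the eigenspace spanned by (4, -8, -8).
With v_3 = -8, v = (4, -8, -8), so v_1 = 4.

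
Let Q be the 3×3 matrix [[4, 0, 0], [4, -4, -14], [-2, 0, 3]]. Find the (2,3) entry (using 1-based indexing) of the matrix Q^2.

Characteristic polynomial: μ^3 - 3μ^2 - 16μ + 48 = (μ - 4)(μ - 3)(μ + 4), so the eigenvalues are -4, 3, 4.
μ=-4: eigenvector (0, 1, 0).
μ=4: eigenvector (1, 4, -2).
μ=3: eigenvector (0, -2, 1).
P = [[0, 1, 0], [1, 4, -2], [0, -2, 1]], D = diag(-4, 4, 3), P⁻¹ = [[0, 1, 2], [1, 0, 0], [2, 0, 1]].
Q² = P·diag(16, 16, 9)·P⁻¹ = [[16, 0, 0], [28, 16, 14], [-14, 0, 9]].
The requested entry is 14.

14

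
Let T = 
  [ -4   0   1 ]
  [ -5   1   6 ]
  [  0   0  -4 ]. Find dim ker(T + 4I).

T + 4I = [[0, 0, 1], [-5, 5, 6], [0, 0, 0]].
This matrix has rank 2, so its null space has dimension 3 − 2 = 1.

1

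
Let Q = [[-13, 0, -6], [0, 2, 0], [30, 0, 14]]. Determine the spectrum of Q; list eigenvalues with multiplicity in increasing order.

-1, 2, 2

Characteristic polynomial: p(r) = r^3 - 3r^2 + 4 = (r - 2)^2(r + 1).
Roots (with multiplicity): -1, 2, 2.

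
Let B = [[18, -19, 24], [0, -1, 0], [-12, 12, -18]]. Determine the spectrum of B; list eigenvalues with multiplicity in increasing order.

Characteristic polynomial: p(t) = t^3 + t^2 - 36t - 36 = (t - 6)(t + 1)(t + 6).
Roots (with multiplicity): -6, -1, 6.

-6, -1, 6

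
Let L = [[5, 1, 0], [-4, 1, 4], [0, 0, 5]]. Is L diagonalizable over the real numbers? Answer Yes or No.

Characteristic polynomial: p(t) = t^3 - 11t^2 + 39t - 45 = (t - 5)(t - 3)^2.
t = 3 has algebraic multiplicity 2; rank(L − 3I) = 2, so geometric multiplicity = 1.
Geometric multiplicity < algebraic multiplicity, so L is not diagonalizable.

No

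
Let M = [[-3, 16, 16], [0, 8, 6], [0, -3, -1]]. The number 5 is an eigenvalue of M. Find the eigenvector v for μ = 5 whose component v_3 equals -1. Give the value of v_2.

M − 5I = [[-8, 16, 16], [0, 3, 6], [0, -3, -6]].
Solving (M − 5I)v = 0 gives the eigenspace spanned by (2, 2, -1).
With v_3 = -1, v = (2, 2, -1), so v_2 = 2.

2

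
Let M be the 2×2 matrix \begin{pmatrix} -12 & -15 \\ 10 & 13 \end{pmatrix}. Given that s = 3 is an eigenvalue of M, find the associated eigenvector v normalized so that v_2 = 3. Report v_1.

M − 3I = [[-15, -15], [10, 10]].
Solving (M − 3I)v = 0 gives the eigenspace spanned by (-3, 3).
With v_2 = 3, v = (-3, 3), so v_1 = -3.

-3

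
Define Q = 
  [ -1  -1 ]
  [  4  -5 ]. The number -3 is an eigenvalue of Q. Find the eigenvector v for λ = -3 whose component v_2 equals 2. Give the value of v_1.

Q + 3I = [[2, -1], [4, -2]].
Solving (Q + 3I)v = 0 gives the eigenspace spanned by (1, 2).
With v_2 = 2, v = (1, 2), so v_1 = 1.

1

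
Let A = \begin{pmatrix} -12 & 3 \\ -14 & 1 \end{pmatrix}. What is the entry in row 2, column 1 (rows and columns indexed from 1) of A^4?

9394

Characteristic polynomial: μ^2 + 11μ + 30 = (μ + 5)(μ + 6), so the eigenvalues are -6, -5.
μ=-6: eigenvector (1, 2).
μ=-5: eigenvector (3, 7).
P = [[1, 3], [2, 7]], D = diag(-6, -5), P⁻¹ = [[7, -3], [-2, 1]].
A⁴ = P·diag(1296, 625)·P⁻¹ = [[5322, -2013], [9394, -3401]].
The requested entry is 9394.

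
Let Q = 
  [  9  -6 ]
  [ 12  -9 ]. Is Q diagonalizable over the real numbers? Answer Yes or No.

Characteristic polynomial: p(s) = s^2 - 9 = (s - 3)(s + 3).
All 2 eigenvalues are distinct, so Q is diagonalizable.

Yes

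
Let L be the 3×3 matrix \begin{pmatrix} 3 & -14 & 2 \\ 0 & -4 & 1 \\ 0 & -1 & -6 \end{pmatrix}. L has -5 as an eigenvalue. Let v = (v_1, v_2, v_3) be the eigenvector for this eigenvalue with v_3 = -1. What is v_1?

2

L + 5I = [[8, -14, 2], [0, 1, 1], [0, -1, -1]].
Solving (L + 5I)v = 0 gives the eigenspace spanned by (2, 1, -1).
With v_3 = -1, v = (2, 1, -1), so v_1 = 2.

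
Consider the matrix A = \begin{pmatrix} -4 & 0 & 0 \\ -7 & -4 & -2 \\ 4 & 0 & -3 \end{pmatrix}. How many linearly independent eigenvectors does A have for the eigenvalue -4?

A + 4I = [[0, 0, 0], [-7, 0, -2], [4, 0, 1]].
This matrix has rank 2, so its null space has dimension 3 − 2 = 1.

1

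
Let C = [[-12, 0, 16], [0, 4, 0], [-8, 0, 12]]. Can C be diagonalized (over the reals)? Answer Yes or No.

Characteristic polynomial: p(λ) = λ^3 - 4λ^2 - 16λ + 64 = (λ - 4)^2(λ + 4).
λ = 4 has algebraic multiplicity 2; rank(C − 4I) = 1, so geometric multiplicity = 2.
Every eigenvalue has geometric = algebraic multiplicity, so C is diagonalizable.

Yes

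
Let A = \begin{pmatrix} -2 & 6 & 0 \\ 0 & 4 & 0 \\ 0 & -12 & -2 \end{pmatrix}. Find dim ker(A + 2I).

2

A + 2I = [[0, 6, 0], [0, 6, 0], [0, -12, 0]].
This matrix has rank 1, so its null space has dimension 3 − 1 = 2.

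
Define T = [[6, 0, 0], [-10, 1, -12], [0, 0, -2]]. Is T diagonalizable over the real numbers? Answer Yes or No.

Yes

Characteristic polynomial: p(s) = s^3 - 5s^2 - 8s + 12 = (s - 6)(s - 1)(s + 2).
All 3 eigenvalues are distinct, so T is diagonalizable.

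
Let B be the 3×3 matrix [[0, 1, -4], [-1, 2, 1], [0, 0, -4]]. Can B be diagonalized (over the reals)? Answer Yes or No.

No

Characteristic polynomial: p(r) = r^3 + 2r^2 - 7r + 4 = (r - 1)^2(r + 4).
r = 1 has algebraic multiplicity 2; rank(B − 1I) = 2, so geometric multiplicity = 1.
Geometric multiplicity < algebraic multiplicity, so B is not diagonalizable.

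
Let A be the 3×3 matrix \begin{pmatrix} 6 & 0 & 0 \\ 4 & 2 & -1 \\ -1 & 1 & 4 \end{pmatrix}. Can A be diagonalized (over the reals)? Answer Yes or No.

No

Characteristic polynomial: p(μ) = μ^3 - 12μ^2 + 45μ - 54 = (μ - 6)(μ - 3)^2.
μ = 3 has algebraic multiplicity 2; rank(A − 3I) = 2, so geometric multiplicity = 1.
Geometric multiplicity < algebraic multiplicity, so A is not diagonalizable.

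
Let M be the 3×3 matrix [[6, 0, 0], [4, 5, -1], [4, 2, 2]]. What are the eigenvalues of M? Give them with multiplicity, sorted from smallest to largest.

3, 4, 6

Characteristic polynomial: p(s) = s^3 - 13s^2 + 54s - 72 = (s - 6)(s - 4)(s - 3).
Roots (with multiplicity): 3, 4, 6.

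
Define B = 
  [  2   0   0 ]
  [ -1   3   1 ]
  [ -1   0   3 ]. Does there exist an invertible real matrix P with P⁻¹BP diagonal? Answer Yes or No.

No

Characteristic polynomial: p(μ) = μ^3 - 8μ^2 + 21μ - 18 = (μ - 3)^2(μ - 2).
μ = 3 has algebraic multiplicity 2; rank(B − 3I) = 2, so geometric multiplicity = 1.
Geometric multiplicity < algebraic multiplicity, so B is not diagonalizable.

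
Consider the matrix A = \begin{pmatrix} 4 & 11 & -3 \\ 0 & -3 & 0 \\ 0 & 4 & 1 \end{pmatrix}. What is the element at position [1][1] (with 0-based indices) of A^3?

Characteristic polynomial: μ^3 - 2μ^2 - 11μ + 12 = (μ - 4)(μ - 1)(μ + 3), so the eigenvalues are -3, 1, 4.
μ=4: eigenvector (1, 0, 0).
μ=-3: eigenvector (-2, 1, -1).
μ=1: eigenvector (1, 0, 1).
P = [[1, -2, 1], [0, 1, 0], [0, -1, 1]], D = diag(4, -3, 1), P⁻¹ = [[1, 1, -1], [0, 1, 0], [0, 1, 1]].
A³ = P·diag(64, -27, 1)·P⁻¹ = [[64, 119, -63], [0, -27, 0], [0, 28, 1]].
The requested entry is -27.

-27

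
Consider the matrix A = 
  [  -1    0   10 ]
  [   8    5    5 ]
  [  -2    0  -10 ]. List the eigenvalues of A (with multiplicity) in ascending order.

-6, -5, 5

Characteristic polynomial: p(r) = r^3 + 6r^2 - 25r - 150 = (r - 5)(r + 5)(r + 6).
Roots (with multiplicity): -6, -5, 5.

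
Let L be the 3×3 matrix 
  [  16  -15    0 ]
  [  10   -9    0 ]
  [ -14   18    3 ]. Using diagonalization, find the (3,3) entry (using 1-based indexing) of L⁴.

81

Characteristic polynomial: μ^3 - 10μ^2 + 27μ - 18 = (μ - 6)(μ - 3)(μ - 1), so the eigenvalues are 1, 3, 6.
μ=6: eigenvector (3, 2, -2).
μ=1: eigenvector (1, 1, -2).
μ=3: eigenvector (0, 0, 1).
P = [[3, 1, 0], [2, 1, 0], [-2, -2, 1]], D = diag(6, 1, 3), P⁻¹ = [[1, -1, 0], [-2, 3, 0], [-2, 4, 1]].
L⁴ = P·diag(1296, 1, 81)·P⁻¹ = [[3886, -3885, 0], [2590, -2589, 0], [-2750, 2910, 81]].
The requested entry is 81.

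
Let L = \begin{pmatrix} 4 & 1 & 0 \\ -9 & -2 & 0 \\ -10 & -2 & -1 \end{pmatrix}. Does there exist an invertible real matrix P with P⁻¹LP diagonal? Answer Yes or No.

No

Characteristic polynomial: p(μ) = μ^3 - μ^2 - μ + 1 = (μ - 1)^2(μ + 1).
μ = 1 has algebraic multiplicity 2; rank(L − 1I) = 2, so geometric multiplicity = 1.
Geometric multiplicity < algebraic multiplicity, so L is not diagonalizable.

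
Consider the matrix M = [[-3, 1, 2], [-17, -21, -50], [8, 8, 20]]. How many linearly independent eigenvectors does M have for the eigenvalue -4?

1

M + 4I = [[1, 1, 2], [-17, -17, -50], [8, 8, 24]].
This matrix has rank 2, so its null space has dimension 3 − 2 = 1.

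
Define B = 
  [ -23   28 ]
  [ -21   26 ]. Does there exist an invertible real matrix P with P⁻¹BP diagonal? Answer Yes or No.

Characteristic polynomial: p(μ) = μ^2 - 3μ - 10 = (μ - 5)(μ + 2).
All 2 eigenvalues are distinct, so B is diagonalizable.

Yes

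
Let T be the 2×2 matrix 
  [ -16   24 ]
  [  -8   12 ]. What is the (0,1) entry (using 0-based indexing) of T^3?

Characteristic polynomial: s^2 + 4s = s(s + 4), so the eigenvalues are -4, 0.
s=0: eigenvector (-3, -2).
s=-4: eigenvector (2, 1).
P = [[-3, 2], [-2, 1]], D = diag(0, -4), P⁻¹ = [[1, -2], [2, -3]].
T³ = P·diag(0, -64)·P⁻¹ = [[-256, 384], [-128, 192]].
The requested entry is 384.

384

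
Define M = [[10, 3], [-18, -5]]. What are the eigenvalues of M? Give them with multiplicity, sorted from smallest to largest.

Characteristic polynomial: p(μ) = μ^2 - 5μ + 4 = (μ - 4)(μ - 1).
Roots (with multiplicity): 1, 4.

1, 4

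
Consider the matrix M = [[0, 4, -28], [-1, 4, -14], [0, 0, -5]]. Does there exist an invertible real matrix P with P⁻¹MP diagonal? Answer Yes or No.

No

Characteristic polynomial: p(t) = t^3 + t^2 - 16t + 20 = (t - 2)^2(t + 5).
t = 2 has algebraic multiplicity 2; rank(M − 2I) = 2, so geometric multiplicity = 1.
Geometric multiplicity < algebraic multiplicity, so M is not diagonalizable.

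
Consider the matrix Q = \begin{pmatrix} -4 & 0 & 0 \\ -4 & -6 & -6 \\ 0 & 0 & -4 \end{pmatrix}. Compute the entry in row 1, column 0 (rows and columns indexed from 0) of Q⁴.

2080

Characteristic polynomial: t^3 + 14t^2 + 64t + 96 = (t + 4)^2(t + 6), so the eigenvalues are -6, -4, -4.
t=-4: eigenvector (-3, 0, 2).
t=-6: eigenvector (0, 1, 0).
t=-4: eigenvector (-2, 1, 1).
P = [[-3, 0, -2], [0, 1, 1], [2, 0, 1]], D = diag(-4, -6, -4), P⁻¹ = [[1, 0, 2], [2, 1, 3], [-2, 0, -3]].
Q⁴ = P·diag(256, 1296, 256)·P⁻¹ = [[256, 0, 0], [2080, 1296, 3120], [0, 0, 256]].
The requested entry is 2080.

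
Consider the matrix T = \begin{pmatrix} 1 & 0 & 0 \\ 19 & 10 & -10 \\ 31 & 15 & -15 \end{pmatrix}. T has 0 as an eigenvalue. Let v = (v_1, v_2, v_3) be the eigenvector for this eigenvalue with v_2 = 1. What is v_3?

1

T = [[1, 0, 0], [19, 10, -10], [31, 15, -15]].
Solving (T)v = 0 gives the eigenspace spanned by (0, 1, 1).
With v_2 = 1, v = (0, 1, 1), so v_3 = 1.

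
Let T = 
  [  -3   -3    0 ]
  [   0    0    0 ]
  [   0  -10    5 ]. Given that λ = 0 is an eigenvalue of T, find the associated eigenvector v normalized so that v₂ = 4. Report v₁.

-4

T = [[-3, -3, 0], [0, 0, 0], [0, -10, 5]].
Solving (T)v = 0 gives the eigenspace spanned by (-4, 4, 8).
With v₂ = 4, v = (-4, 4, 8), so v₁ = -4.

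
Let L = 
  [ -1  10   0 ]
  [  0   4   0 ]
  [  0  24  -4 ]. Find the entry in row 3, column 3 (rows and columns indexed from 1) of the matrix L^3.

-64

Characteristic polynomial: r^3 + r^2 - 16r - 16 = (r - 4)(r + 1)(r + 4), so the eigenvalues are -4, -1, 4.
r=-1: eigenvector (1, 0, 0).
r=4: eigenvector (2, 1, 3).
r=-4: eigenvector (0, 0, 1).
P = [[1, 2, 0], [0, 1, 0], [0, 3, 1]], D = diag(-1, 4, -4), P⁻¹ = [[1, -2, 0], [0, 1, 0], [0, -3, 1]].
L³ = P·diag(-1, 64, -64)·P⁻¹ = [[-1, 130, 0], [0, 64, 0], [0, 384, -64]].
The requested entry is -64.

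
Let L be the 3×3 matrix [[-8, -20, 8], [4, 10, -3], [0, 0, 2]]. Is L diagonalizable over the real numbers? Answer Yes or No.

Characteristic polynomial: p(μ) = μ^3 - 4μ^2 + 4μ = μ(μ - 2)^2.
μ = 2 has algebraic multiplicity 2; rank(L − 2I) = 2, so geometric multiplicity = 1.
Geometric multiplicity < algebraic multiplicity, so L is not diagonalizable.

No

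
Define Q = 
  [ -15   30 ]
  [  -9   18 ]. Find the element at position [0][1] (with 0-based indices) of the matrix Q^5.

2430

Characteristic polynomial: t^2 - 3t = t(t - 3), so the eigenvalues are 0, 3.
t=0: eigenvector (2, 1).
t=3: eigenvector (-5, -3).
P = [[2, -5], [1, -3]], D = diag(0, 3), P⁻¹ = [[3, -5], [1, -2]].
Q⁵ = P·diag(0, 243)·P⁻¹ = [[-1215, 2430], [-729, 1458]].
The requested entry is 2430.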